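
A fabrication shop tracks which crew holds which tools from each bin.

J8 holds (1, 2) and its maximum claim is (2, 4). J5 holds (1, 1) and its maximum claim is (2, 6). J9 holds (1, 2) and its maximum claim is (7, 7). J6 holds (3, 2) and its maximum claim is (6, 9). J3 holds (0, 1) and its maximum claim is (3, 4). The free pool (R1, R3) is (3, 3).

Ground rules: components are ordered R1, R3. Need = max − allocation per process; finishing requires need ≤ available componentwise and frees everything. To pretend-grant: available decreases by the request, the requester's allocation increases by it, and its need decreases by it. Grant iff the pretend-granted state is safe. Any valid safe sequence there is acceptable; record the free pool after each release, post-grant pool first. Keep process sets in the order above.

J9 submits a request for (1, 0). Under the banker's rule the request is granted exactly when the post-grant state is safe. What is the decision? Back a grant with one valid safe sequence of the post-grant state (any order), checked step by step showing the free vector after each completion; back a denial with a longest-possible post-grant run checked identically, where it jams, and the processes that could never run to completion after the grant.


GRANT: granting preserves safety; a valid post-grant sequence is J8, J5, J3, J6, J9.
Key observation: post-grant, (2, 3) remains, and an order beginning with J8 completes everyone.
Check on the post-grant state, step by step:
  pool = (2, 3)
  run J8 (needs (1, 2), free (2, 3)); after release of (1, 2) the pool is (3, 5)
  run J5 (needs (1, 5), free (3, 5)); after release of (1, 1) the pool is (4, 6)
  run J3 (needs (3, 3), free (4, 6)); after release of (0, 1) the pool is (4, 7)
  run J6 (needs (3, 7), free (4, 7)); after release of (3, 2) the pool is (7, 9)
  run J9 (needs (5, 5), free (7, 9)); after release of (2, 2) the pool is (9, 11)


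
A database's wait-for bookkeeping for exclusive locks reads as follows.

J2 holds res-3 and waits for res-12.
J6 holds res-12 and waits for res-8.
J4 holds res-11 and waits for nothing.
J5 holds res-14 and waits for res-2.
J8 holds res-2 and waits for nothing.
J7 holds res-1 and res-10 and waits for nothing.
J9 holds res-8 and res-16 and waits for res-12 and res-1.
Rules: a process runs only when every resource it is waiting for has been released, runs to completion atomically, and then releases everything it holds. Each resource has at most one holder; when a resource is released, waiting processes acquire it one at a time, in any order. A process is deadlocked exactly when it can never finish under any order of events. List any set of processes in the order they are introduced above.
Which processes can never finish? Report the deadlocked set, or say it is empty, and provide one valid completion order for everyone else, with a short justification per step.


Deadlocked: J2, J6 and J9.
Key observation: the cycle J6 -> J9 -> J6 can never break — each member waits on the next; J2 waits into the deadlock from upstream.
A valid finishing order for the others: J8, J4, J7, J5.
Check, step by step:
  run J8 (it waits on nothing); releases res-2
  run J4 (it waits on nothing); releases res-11
  run J7 (it waits on nothing); releases res-1 and res-10
  J5: everything it awaited (res-2) is free; runs, freeing res-14


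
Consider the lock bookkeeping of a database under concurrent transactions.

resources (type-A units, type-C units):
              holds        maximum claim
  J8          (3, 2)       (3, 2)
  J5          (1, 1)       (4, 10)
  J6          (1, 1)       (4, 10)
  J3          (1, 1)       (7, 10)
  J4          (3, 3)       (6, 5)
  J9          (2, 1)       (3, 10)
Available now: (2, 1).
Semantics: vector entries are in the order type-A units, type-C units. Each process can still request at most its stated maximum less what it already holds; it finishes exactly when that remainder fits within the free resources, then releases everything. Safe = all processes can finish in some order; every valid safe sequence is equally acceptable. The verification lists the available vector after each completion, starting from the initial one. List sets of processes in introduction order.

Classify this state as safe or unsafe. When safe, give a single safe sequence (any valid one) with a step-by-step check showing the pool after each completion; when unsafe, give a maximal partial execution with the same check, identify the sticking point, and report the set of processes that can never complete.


The state is UNSAFE.
Key observation: after J8, J4 complete, (8, 6) is the best the pool ever gets, yet each leftover process wants more type-C units.
Going as far as possible: J8, J4; after that, nothing fits. Verifying each step:
  pool = (2, 1)
  J8 needs (0, 0) <= (2, 1) -> finishes; pool += (3, 2) = (5, 3)
  J4 needs (3, 2) <= (5, 3) -> finishes; pool += (3, 3) = (8, 6)
  J5 still needs (3, 9) but only (8, 6) is free — short on type-C units
  J6 still needs (3, 9) but only (8, 6) is free — short on type-C units
  J3 still needs (6, 9) but only (8, 6) is free — short on type-C units
  J9 still needs (1, 9) but only (8, 6) is free — short on type-C units
Permanently blocked: J5, J6, J3 and J9.


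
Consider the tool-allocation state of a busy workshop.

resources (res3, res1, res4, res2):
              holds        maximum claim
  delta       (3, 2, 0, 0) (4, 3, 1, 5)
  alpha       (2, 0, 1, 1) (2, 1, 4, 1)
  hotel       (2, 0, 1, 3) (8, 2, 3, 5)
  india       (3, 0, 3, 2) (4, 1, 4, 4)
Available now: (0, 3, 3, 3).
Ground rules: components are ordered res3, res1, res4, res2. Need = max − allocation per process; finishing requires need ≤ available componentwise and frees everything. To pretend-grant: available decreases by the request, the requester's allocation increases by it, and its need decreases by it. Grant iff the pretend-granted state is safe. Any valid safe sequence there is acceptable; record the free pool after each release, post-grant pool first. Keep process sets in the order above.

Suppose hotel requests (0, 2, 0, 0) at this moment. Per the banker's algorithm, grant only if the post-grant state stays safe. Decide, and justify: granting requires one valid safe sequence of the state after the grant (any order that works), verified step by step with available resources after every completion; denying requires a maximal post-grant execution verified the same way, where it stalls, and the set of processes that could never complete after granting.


GRANT — the state after the grant stays safe, e.g. via alpha, india, delta, hotel.
Key observation: (0, 1, 3, 3) free after granting still covers alpha first, and each release covers the next.
Step-by-step check of the post-grant state:
  pool = (0, 1, 3, 3)
  alpha needs (0, 1, 3, 0) <= (0, 1, 3, 3) -> finishes; pool += (2, 0, 1, 1) = (2, 1, 4, 4)
  india needs (1, 1, 1, 2) <= (2, 1, 4, 4) -> finishes; pool += (3, 0, 3, 2) = (5, 1, 7, 6)
  delta needs (1, 1, 1, 5) <= (5, 1, 7, 6) -> finishes; pool += (3, 2, 0, 0) = (8, 3, 7, 6)
  hotel needs (6, 0, 2, 2) <= (8, 3, 7, 6) -> finishes; pool += (2, 2, 1, 3) = (10, 5, 8, 9)


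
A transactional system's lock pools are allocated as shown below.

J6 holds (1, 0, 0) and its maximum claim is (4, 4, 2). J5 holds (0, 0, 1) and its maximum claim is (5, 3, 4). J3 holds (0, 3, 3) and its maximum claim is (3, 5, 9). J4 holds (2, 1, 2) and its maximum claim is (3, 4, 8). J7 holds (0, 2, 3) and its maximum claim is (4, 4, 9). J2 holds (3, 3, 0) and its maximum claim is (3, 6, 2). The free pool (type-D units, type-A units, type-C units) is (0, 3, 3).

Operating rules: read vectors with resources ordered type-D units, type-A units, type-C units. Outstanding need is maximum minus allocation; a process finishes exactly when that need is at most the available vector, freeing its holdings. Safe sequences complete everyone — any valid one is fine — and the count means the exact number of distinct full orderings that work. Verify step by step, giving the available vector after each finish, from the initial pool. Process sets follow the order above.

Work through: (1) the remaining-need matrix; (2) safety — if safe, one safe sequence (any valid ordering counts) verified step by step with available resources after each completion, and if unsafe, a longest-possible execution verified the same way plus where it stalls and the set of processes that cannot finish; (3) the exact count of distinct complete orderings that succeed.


(1) Outstanding need per process (order type-D units, type-A units, type-C units):
  J6: (3, 4, 2)
  J5: (5, 3, 3)
  J3: (3, 2, 6)
  J4: (1, 3, 6)
  J7: (4, 2, 6)
  J2: (0, 3, 2)
(2) UNSAFE.
Key observation: after J2, J6 the pool peaks at (4, 6, 3), and each blocked process is short somewhere: J5 on type-D units; J3 on type-C units; J4 on type-C units; J7 on type-C units.
Going as far as possible: J2, J6; after that, nothing fits. Step-by-step check:
  pool = (0, 3, 3)
  J2: need (0, 3, 2) fits (0, 3, 3); releases (3, 3, 0), pool now (3, 6, 3)
  J6: need (3, 4, 2) fits (3, 6, 3); releases (1, 0, 0), pool now (4, 6, 3)
  J5 still needs (5, 3, 3) but only (4, 6, 3) is free — short on type-D units
  J3 still needs (3, 2, 6) but only (4, 6, 3) is free — short on type-C units
  J4 still needs (1, 3, 6) but only (4, 6, 3) is free — short on type-C units
  J7 still needs (4, 2, 6) but only (4, 6, 3) is free — short on type-C units
Permanently blocked: J5, J3, J4 and J7.
(3) Exactly 0 of the possible complete orderings are safe sequences.


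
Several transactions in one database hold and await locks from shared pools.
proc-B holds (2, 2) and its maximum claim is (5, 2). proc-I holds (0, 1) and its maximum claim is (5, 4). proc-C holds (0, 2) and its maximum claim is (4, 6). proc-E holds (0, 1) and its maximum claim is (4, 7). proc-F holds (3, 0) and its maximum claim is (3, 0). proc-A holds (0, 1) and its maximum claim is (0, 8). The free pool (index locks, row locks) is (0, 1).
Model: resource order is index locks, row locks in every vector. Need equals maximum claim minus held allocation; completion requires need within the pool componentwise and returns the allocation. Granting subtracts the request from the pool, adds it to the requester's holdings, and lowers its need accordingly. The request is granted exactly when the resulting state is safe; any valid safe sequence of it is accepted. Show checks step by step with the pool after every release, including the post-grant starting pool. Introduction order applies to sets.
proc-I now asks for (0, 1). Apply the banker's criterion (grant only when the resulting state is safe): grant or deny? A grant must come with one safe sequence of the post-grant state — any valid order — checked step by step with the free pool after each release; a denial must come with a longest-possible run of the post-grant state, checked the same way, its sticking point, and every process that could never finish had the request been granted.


GRANT: granting preserves safety; a valid post-grant sequence is proc-F, proc-B, proc-I, proc-C, proc-E, proc-A.
Key observation: after the grant the pool drops to (0, 0), which still lets proc-F finish first and unwind the rest.
Verifying the post-grant state step by step:
  pool = (0, 0)
  proc-F: need (0, 0) fits (0, 0); releases (3, 0), pool now (3, 0)
  proc-B: need (3, 0) fits (3, 0); releases (2, 2), pool now (5, 2)
  proc-I: need (5, 2) fits (5, 2); releases (0, 2), pool now (5, 4)
  proc-C: need (4, 4) fits (5, 4); releases (0, 2), pool now (5, 6)
  proc-E: need (4, 6) fits (5, 6); releases (0, 1), pool now (5, 7)
  proc-A: need (0, 7) fits (5, 7); releases (0, 1), pool now (5, 8)


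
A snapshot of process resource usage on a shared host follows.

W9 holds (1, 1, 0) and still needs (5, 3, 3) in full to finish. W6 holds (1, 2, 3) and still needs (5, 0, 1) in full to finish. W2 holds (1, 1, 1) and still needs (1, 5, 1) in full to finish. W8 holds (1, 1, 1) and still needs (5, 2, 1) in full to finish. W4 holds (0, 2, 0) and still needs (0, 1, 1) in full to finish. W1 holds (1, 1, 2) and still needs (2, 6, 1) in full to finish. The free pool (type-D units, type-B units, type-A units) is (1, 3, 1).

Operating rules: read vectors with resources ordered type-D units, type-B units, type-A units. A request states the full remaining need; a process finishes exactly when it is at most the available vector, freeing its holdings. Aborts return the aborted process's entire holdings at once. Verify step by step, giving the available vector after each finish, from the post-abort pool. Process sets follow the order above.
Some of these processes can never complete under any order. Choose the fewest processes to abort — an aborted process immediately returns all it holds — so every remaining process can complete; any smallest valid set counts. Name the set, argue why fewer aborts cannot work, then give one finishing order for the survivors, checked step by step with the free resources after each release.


The answer: abort W9 and W8.
Key observation: W6 had no path to completion before; after the abort of W9 and W8 ((2, 2, 1) returned), step 4 is where it fits.
Minimality, checking each single-abort alternative: W9 alone leaves W6 blocked (short on type-D units); W6 alone leaves W9 blocked (short on type-D units); W2 alone leaves W9 blocked (short on type-D units); W8 alone leaves W9 blocked (short on type-D units); W4 alone leaves W9 blocked (short on type-D units); W1 alone leaves W9 blocked (short on type-D units).
One survivor order: W2, W1, W4, W6. Check, step by step (post-abort pool first):
  pool = (3, 5, 2)
  run W2 (needs (1, 5, 1), free (3, 5, 2)); after release of (1, 1, 1) the pool is (4, 6, 3)
  run W1 (needs (2, 6, 1), free (4, 6, 3)); after release of (1, 1, 2) the pool is (5, 7, 5)
  run W4 (needs (0, 1, 1), free (5, 7, 5)); after release of (0, 2, 0) the pool is (5, 9, 5)
  run W6 (needs (5, 0, 1), free (5, 9, 5)); after release of (1, 2, 3) the pool is (6, 11, 8)


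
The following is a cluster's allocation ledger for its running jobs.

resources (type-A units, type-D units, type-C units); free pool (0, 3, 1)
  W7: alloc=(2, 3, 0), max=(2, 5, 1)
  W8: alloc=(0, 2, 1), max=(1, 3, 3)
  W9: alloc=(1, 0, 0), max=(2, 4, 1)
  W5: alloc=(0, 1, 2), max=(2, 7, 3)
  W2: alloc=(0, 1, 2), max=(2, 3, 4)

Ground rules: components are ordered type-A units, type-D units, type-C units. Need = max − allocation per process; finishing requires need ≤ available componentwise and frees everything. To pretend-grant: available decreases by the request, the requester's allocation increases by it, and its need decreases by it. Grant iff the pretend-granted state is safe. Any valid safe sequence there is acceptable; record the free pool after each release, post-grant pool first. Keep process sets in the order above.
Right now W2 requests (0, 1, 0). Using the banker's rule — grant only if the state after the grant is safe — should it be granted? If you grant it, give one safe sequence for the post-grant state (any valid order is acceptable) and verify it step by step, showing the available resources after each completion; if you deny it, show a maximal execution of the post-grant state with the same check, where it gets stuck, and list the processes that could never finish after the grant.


DENY: after the grant no complete ordering would exist.
Key observation: after W7, W9 the pool peaks at (3, 5, 1), and each blocked process is short somewhere: W8 on type-C units; W5 on type-D units; W2 on type-C units.
On the post-grant state, W7, W9 is a maximal run — nothing extends it. Check, step by step:
  pool = (0, 2, 1)
  run W7 (needs (0, 2, 1), free (0, 2, 1)); after release of (2, 3, 0) the pool is (2, 5, 1)
  run W9 (needs (1, 4, 1), free (2, 5, 1)); after release of (1, 0, 0) the pool is (3, 5, 1)
  W8 cannot run: need (1, 1, 2) vs free (3, 5, 1) (insufficient type-C units)
  W5 cannot run: need (2, 6, 1) vs free (3, 5, 1) (insufficient type-D units)
  W2 cannot run: need (2, 1, 2) vs free (3, 5, 1) (insufficient type-C units)
Had the request been granted, W8, W5 and W2 could never finish.


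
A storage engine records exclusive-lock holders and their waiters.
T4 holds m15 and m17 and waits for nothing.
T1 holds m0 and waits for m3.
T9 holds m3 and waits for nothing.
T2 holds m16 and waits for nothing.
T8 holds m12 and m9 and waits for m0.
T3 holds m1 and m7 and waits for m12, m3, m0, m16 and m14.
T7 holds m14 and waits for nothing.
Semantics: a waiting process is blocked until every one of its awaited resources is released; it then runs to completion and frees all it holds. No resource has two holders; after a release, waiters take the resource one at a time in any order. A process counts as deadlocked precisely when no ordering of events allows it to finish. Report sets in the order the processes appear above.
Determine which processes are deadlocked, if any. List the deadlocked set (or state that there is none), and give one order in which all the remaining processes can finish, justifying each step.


Nothing here is deadlocked.
Key observation: every chain of waits terminates; starting from the processes that wait on nothing, all the rest unlock in turn.
The rest can finish in the order T4, T7, T9, T2, T1, T8, T3.
Check, step by step:
  run T4 (it waits on nothing); releases m15 and m17
  run T7 (it waits on nothing); releases m14
  run T9 (it waits on nothing); releases m3
  run T2 (it waits on nothing); releases m16
  T1: everything it awaited (m3) is free; runs, freeing m0
  T8: everything it awaited (m0) is free; runs, freeing m12 and m9
  T3: everything it awaited (m12, m3, m0, m16 and m14) is free; runs, freeing m1 and m7


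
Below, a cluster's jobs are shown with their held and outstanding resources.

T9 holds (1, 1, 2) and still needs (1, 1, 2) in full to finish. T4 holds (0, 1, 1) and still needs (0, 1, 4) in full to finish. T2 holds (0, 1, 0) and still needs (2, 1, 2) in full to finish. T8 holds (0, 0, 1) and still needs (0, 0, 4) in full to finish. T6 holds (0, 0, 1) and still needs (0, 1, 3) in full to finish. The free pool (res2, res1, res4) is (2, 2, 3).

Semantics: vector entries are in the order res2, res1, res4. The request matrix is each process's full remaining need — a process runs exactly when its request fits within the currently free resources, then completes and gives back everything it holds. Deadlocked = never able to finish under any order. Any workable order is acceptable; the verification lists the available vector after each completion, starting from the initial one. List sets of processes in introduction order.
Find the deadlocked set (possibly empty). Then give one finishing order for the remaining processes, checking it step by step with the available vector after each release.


Nothing here is deadlocked.
Key observation: T9 leads a chain of completions in which each release enables another process.
The rest can finish in the order T9, T2, T6, T8, T4. Step-by-step check:
  pool = (2, 2, 3)
  T9 needs (1, 1, 2) <= (2, 2, 3) -> finishes; pool += (1, 1, 2) = (3, 3, 5)
  T2 needs (2, 1, 2) <= (3, 3, 5) -> finishes; pool += (0, 1, 0) = (3, 4, 5)
  T6 needs (0, 1, 3) <= (3, 4, 5) -> finishes; pool += (0, 0, 1) = (3, 4, 6)
  T8 needs (0, 0, 4) <= (3, 4, 6) -> finishes; pool += (0, 0, 1) = (3, 4, 7)
  T4 needs (0, 1, 4) <= (3, 4, 7) -> finishes; pool += (0, 1, 1) = (3, 5, 8)


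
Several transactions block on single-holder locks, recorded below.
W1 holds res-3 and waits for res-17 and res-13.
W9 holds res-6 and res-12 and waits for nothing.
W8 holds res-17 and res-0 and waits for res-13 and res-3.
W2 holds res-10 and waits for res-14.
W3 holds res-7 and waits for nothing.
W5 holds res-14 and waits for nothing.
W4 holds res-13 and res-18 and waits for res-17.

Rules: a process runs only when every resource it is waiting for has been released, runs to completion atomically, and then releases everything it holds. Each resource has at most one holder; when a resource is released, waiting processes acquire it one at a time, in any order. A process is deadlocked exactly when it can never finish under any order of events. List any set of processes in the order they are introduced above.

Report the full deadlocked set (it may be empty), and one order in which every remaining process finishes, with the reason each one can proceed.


Deadlocked set: W1, W8 and W4.
Key observation: along W1 -> W8 -> W1, each member waits on what the next one holds — a deadlock; W4 is caught in further circular waits.
The rest can finish in the order W3, W5, W2, W9.
Verifying each step:
  run W3 (it waits on nothing); releases res-7
  run W5 (it waits on nothing); releases res-14
  W2: everything it awaited (res-14) is free; runs, freeing res-10
  run W9 (it waits on nothing); releases res-6 and res-12


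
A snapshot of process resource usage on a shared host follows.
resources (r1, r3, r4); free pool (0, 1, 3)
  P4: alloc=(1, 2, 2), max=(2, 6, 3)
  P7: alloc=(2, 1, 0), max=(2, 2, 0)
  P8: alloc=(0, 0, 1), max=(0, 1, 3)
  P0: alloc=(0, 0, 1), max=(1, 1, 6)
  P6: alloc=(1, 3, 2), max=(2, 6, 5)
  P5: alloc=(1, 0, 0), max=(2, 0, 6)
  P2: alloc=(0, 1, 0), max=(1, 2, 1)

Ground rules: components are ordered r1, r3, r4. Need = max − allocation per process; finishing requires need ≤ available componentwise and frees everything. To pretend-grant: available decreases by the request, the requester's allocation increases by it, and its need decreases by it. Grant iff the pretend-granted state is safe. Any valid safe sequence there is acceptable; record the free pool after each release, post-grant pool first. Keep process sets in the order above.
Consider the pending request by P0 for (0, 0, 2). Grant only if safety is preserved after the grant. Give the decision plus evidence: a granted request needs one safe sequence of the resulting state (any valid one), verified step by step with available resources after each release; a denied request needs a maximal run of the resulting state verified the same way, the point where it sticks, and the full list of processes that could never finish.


DENY: after the grant no complete ordering would exist.
Key observation: after P7, P2 the pool peaks at (2, 3, 1), and each blocked process is short somewhere: P4 on r3; P8 on r4; P0 on r4; P6 on r4; P5 on r4.
On the post-grant state, P7, P2 is a maximal run — nothing extends it. Check, step by step:
  pool = (0, 1, 1)
  P7: need (0, 1, 0) fits (0, 1, 1); releases (2, 1, 0), pool now (2, 2, 1)
  P2: need (1, 1, 1) fits (2, 2, 1); releases (0, 1, 0), pool now (2, 3, 1)
  P4 still needs (1, 4, 1) but only (2, 3, 1) is free — short on r3
  P8 still needs (0, 1, 2) but only (2, 3, 1) is free — short on r4
  P0 still needs (1, 1, 3) but only (2, 3, 1) is free — short on r4
  P6 still needs (1, 3, 3) but only (2, 3, 1) is free — short on r4
  P5 still needs (1, 0, 6) but only (2, 3, 1) is free — short on r4
Had the request been granted, P4, P8, P0, P6 and P5 could never finish.


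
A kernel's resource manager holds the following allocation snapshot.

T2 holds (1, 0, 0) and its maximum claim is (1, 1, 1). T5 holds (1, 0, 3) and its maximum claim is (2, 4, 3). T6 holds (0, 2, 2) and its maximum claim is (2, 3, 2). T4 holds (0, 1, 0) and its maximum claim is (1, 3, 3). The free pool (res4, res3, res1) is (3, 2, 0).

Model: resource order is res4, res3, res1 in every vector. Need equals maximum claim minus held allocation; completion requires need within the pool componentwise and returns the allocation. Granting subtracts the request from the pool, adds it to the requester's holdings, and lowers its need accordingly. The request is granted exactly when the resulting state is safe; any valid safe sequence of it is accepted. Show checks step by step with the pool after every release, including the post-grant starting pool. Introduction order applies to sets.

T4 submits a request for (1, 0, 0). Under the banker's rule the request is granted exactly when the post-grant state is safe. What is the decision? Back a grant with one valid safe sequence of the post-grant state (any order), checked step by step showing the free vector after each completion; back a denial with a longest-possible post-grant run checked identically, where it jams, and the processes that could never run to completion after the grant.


GRANT — the state after the grant stays safe, e.g. via T6, T5, T4, T2.
Key observation: post-grant, (2, 2, 0) remains, and an order beginning with T6 completes everyone.
Verifying the post-grant state step by step:
  pool = (2, 2, 0)
  T6: need (2, 1, 0) fits (2, 2, 0); releases (0, 2, 2), pool now (2, 4, 2)
  T5: need (1, 4, 0) fits (2, 4, 2); releases (1, 0, 3), pool now (3, 4, 5)
  T4: need (0, 2, 3) fits (3, 4, 5); releases (1, 1, 0), pool now (4, 5, 5)
  T2: need (0, 1, 1) fits (4, 5, 5); releases (1, 0, 0), pool now (5, 5, 5)


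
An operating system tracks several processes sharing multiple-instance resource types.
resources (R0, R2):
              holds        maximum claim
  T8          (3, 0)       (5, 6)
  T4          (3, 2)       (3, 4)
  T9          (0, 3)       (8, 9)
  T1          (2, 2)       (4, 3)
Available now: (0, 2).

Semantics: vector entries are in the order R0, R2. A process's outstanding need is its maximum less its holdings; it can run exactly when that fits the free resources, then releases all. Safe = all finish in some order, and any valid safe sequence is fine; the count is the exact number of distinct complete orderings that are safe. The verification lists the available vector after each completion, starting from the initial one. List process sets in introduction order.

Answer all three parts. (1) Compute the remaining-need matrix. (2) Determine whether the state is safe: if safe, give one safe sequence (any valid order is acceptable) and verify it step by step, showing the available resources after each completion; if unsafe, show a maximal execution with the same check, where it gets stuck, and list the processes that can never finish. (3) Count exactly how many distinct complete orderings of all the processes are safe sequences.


(1) Remaining need (order R0, R2):
  T8: (2, 6)
  T4: (0, 2)
  T9: (8, 6)
  T1: (2, 1)
(2) SAFE — a valid safe sequence is T4, T1, T8, T9.
Key observation: T4 marks the first exact bind of the order: its need (0, 2) fits the free (0, 2) with zero slack on a requested resource.
Step-by-step check:
  pool = (0, 2)
  T4: need (0, 2) fits (0, 2); releases (3, 2), pool now (3, 4)
  T1: need (2, 1) fits (3, 4); releases (2, 2), pool now (5, 6)
  T8: need (2, 6) fits (5, 6); releases (3, 0), pool now (8, 6)
  T9: need (8, 6) fits (8, 6); releases (0, 3), pool now (8, 9)
(3) Precisely 1 of the possible complete orderings is a safe sequence.


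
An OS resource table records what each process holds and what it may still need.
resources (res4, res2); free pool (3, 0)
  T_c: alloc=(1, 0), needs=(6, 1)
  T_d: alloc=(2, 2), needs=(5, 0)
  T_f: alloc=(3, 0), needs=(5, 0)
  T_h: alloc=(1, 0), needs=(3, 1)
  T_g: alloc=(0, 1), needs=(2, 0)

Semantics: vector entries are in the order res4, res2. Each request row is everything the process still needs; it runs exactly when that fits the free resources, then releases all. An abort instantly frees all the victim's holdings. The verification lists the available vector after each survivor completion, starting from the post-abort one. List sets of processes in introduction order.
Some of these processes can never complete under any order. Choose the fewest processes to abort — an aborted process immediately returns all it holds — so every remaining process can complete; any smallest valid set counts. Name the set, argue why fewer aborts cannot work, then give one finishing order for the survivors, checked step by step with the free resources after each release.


Minimum abort set: T_f.
Key observation: no ordering could ever have run T_d before the abort of T_f; with (3, 0) back in the pool it fits at step 1.
Why nothing smaller works: aborting no one leaves the state deadlocked as given.
One survivor order: T_d, T_g, T_h, T_c. Verifying each step (post-abort pool first):
  pool = (6, 0)
  T_d: need (5, 0) fits (6, 0); releases (2, 2), pool now (8, 2)
  T_g: need (2, 0) fits (8, 2); releases (0, 1), pool now (8, 3)
  T_h: need (3, 1) fits (8, 3); releases (1, 0), pool now (9, 3)
  T_c: need (6, 1) fits (9, 3); releases (1, 0), pool now (10, 3)


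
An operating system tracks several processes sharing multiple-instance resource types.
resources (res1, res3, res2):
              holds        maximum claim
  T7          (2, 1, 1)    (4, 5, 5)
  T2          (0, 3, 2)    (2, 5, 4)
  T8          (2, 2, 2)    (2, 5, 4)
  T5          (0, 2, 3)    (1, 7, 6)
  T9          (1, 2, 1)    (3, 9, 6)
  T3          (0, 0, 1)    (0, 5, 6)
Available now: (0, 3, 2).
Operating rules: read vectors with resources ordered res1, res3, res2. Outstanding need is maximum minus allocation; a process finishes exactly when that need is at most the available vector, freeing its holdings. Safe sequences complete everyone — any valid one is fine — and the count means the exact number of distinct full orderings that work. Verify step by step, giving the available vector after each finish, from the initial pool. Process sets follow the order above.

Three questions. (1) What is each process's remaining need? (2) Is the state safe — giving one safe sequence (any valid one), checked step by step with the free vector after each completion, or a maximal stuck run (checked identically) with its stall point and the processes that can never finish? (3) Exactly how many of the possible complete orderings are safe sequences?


(1) Need matrix, components ordered res1, res3, res2:
  T7: (2, 4, 4)
  T2: (2, 2, 2)
  T8: (0, 3, 2)
  T5: (1, 5, 3)
  T9: (2, 7, 5)
  T3: (0, 5, 5)
(2) SAFE — a valid safe sequence is T8, T5, T9, T7, T2, T3.
Key observation: the first exact fit in this order is T8 — it needs (0, 3, 2) with (0, 3, 2) free, meeting a requested resource to the last unit.
Walking it through:
  pool = (0, 3, 2)
  T8: need (0, 3, 2) fits (0, 3, 2); releases (2, 2, 2), pool now (2, 5, 4)
  T5: need (1, 5, 3) fits (2, 5, 4); releases (0, 2, 3), pool now (2, 7, 7)
  T9: need (2, 7, 5) fits (2, 7, 7); releases (1, 2, 1), pool now (3, 9, 8)
  T7: need (2, 4, 4) fits (3, 9, 8); releases (2, 1, 1), pool now (5, 10, 9)
  T2: need (2, 2, 2) fits (5, 10, 9); releases (0, 3, 2), pool now (5, 13, 11)
  T3: need (0, 5, 5) fits (5, 13, 11); releases (0, 0, 1), pool now (5, 13, 12)
(3) Precisely 64 of the possible complete orderings are safe sequences.


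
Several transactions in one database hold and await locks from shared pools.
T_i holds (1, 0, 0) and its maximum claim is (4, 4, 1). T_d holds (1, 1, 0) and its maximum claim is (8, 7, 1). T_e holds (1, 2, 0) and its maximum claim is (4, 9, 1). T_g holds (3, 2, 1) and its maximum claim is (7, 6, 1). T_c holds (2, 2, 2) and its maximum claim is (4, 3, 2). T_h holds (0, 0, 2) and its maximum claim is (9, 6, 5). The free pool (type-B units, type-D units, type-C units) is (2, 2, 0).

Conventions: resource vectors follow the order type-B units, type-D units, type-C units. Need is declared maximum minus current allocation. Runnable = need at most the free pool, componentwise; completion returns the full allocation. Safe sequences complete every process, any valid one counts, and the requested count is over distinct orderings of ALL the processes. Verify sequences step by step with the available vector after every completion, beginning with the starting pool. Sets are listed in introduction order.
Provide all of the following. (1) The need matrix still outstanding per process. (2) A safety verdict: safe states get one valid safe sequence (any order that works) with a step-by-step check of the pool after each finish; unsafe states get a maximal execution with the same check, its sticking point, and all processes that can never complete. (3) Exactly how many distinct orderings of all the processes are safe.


(1) Outstanding need per process (order type-B units, type-D units, type-C units):
  T_i: (3, 4, 1)
  T_d: (7, 6, 1)
  T_e: (3, 7, 1)
  T_g: (4, 4, 0)
  T_c: (2, 1, 0)
  T_h: (9, 6, 3)
(2) SAFE — a valid safe sequence is T_c, T_g, T_d, T_i, T_e, T_h.
Key observation: the order's first zero-slack moment is T_c ((2, 1, 0) needed, (2, 2, 0) free — a requested resource with nothing to spare).
Step-by-step check:
  pool = (2, 2, 0)
  T_c: need (2, 1, 0) fits (2, 2, 0); releases (2, 2, 2), pool now (4, 4, 2)
  T_g: need (4, 4, 0) fits (4, 4, 2); releases (3, 2, 1), pool now (7, 6, 3)
  T_d: need (7, 6, 1) fits (7, 6, 3); releases (1, 1, 0), pool now (8, 7, 3)
  T_i: need (3, 4, 1) fits (8, 7, 3); releases (1, 0, 0), pool now (9, 7, 3)
  T_e: need (3, 7, 1) fits (9, 7, 3); releases (1, 2, 0), pool now (10, 9, 3)
  T_h: need (9, 6, 3) fits (10, 9, 3); releases (0, 0, 2), pool now (10, 9, 5)
(3) The exact count: 8 of the possible complete orderings are safe sequences.


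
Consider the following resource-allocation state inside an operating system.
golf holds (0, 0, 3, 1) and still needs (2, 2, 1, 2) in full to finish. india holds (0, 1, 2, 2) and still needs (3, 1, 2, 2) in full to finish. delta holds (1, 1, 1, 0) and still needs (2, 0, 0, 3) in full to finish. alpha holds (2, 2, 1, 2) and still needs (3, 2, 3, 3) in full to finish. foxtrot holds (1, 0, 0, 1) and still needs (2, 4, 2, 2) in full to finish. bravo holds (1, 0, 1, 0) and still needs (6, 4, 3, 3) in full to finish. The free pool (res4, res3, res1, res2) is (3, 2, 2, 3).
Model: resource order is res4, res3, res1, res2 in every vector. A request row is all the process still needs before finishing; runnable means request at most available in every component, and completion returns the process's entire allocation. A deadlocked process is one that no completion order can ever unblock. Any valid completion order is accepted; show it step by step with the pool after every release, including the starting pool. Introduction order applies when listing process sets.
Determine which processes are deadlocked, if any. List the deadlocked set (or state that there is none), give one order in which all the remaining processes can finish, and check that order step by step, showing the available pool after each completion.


The deadlocked set is empty.
Key observation: beginning at golf, releases accumulate fast enough that every process eventually fits.
A valid finishing order for the others: golf, india, alpha, delta, foxtrot, bravo. Walking it through:
  pool = (3, 2, 2, 3)
  golf: need (2, 2, 1, 2) fits (3, 2, 2, 3); releases (0, 0, 3, 1), pool now (3, 2, 5, 4)
  india: need (3, 1, 2, 2) fits (3, 2, 5, 4); releases (0, 1, 2, 2), pool now (3, 3, 7, 6)
  alpha: need (3, 2, 3, 3) fits (3, 3, 7, 6); releases (2, 2, 1, 2), pool now (5, 5, 8, 8)
  delta: need (2, 0, 0, 3) fits (5, 5, 8, 8); releases (1, 1, 1, 0), pool now (6, 6, 9, 8)
  foxtrot: need (2, 4, 2, 2) fits (6, 6, 9, 8); releases (1, 0, 0, 1), pool now (7, 6, 9, 9)
  bravo: need (6, 4, 3, 3) fits (7, 6, 9, 9); releases (1, 0, 1, 0), pool now (8, 6, 10, 9)


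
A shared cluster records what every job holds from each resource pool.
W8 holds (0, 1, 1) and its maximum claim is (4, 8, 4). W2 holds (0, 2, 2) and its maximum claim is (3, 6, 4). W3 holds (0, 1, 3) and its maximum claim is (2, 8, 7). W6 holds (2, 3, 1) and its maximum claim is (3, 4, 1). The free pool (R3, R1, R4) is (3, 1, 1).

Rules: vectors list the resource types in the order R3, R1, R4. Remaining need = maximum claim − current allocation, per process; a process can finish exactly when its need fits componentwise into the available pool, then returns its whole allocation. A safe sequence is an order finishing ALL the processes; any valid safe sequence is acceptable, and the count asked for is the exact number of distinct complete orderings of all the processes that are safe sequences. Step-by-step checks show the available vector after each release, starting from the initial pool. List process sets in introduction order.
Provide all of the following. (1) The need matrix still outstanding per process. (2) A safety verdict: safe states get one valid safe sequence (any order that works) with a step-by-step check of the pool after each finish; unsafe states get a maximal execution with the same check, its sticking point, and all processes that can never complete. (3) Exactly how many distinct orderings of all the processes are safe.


(1) Remaining need (order R3, R1, R4):
  W8: (4, 7, 3)
  W2: (3, 4, 2)
  W3: (2, 7, 4)
  W6: (1, 1, 0)
(2) UNSAFE.
Key observation: even finishing W6, W2 leaves just (5, 6, 4) free — too little R1 for any of the remaining processes.
Going as far as possible: W6, W2; after that, nothing fits. Walking it through:
  pool = (3, 1, 1)
  W6 needs (1, 1, 0) <= (3, 1, 1) -> finishes; pool += (2, 3, 1) = (5, 4, 2)
  W2 needs (3, 4, 2) <= (5, 4, 2) -> finishes; pool += (0, 2, 2) = (5, 6, 4)
  W8 cannot run: need (4, 7, 3) vs free (5, 6, 4) (insufficient R1)
  W3 cannot run: need (2, 7, 4) vs free (5, 6, 4) (insufficient R1)
Processes that can never finish: W8 and W3.
(3) The exact count: 0 of the possible complete orderings are safe sequences.


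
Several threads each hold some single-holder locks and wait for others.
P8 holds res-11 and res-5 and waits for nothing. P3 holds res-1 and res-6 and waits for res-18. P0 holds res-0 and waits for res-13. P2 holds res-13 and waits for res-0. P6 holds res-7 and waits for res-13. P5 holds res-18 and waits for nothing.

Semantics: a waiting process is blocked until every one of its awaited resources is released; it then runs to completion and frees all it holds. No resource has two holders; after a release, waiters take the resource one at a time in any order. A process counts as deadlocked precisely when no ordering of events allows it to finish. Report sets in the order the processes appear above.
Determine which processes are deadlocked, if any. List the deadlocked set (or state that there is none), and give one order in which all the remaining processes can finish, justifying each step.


Deadlocked: P0, P2 and P6.
Key observation: the loop P0 -> P2 -> P0 blocks itself forever; P6 waits into the deadlock from upstream.
A valid finishing order for the others: P5, P8, P3.
Step-by-step check:
  P5 waits on nothing -> runs at once and releases res-18
  P8 waits on nothing -> runs at once and releases res-11 and res-5
  P3 waits on res-18 — all released -> runs and releases res-1 and res-6


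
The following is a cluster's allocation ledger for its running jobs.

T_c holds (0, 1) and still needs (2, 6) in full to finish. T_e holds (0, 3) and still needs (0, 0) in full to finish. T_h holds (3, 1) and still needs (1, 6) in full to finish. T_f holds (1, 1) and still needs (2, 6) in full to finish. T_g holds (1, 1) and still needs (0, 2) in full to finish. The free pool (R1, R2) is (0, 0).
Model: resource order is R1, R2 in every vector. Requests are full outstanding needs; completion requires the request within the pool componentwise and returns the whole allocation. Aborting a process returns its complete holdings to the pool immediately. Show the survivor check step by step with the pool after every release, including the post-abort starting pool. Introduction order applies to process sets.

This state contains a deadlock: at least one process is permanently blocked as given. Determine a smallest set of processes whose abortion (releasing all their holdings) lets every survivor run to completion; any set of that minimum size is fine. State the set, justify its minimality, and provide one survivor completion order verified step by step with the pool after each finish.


Minimum abort set: T_h and T_f.
Key observation: before aborting T_h and T_f, T_c was permanently blocked — no order could ever run it; afterwards it completes at step 3.
No one abort is enough; case by case: T_c alone leaves T_h blocked (short on R2); T_e alone leaves T_c blocked (short on R1 and R2); T_h alone leaves T_c blocked (short on R2); T_f alone leaves T_c blocked (short on R2); T_g alone leaves T_c blocked (short on R1 and R2).
The survivors complete as T_g, T_e, T_c. Check, step by step (starting from the post-abort pool):
  pool = (4, 2)
  T_g: need (0, 2) fits (4, 2); releases (1, 1), pool now (5, 3)
  T_e: need (0, 0) fits (5, 3); releases (0, 3), pool now (5, 6)
  T_c: need (2, 6) fits (5, 6); releases (0, 1), pool now (5, 7)
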